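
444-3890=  - 3446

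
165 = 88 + 77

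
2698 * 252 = 679896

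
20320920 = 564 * 36030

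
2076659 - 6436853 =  - 4360194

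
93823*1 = 93823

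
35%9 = 8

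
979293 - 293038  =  686255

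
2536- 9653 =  - 7117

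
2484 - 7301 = -4817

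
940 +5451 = 6391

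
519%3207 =519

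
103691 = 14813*7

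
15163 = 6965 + 8198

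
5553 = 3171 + 2382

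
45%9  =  0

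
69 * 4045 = 279105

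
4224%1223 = 555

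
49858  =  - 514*( - 97)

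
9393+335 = 9728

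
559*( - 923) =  - 515957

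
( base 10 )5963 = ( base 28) 7GR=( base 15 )1B78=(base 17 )13AD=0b1011101001011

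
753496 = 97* 7768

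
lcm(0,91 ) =0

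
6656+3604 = 10260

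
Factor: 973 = 7^1 * 139^1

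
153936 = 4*38484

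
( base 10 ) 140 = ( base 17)84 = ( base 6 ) 352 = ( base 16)8C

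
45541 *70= 3187870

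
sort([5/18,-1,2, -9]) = [ - 9 , - 1,5/18,2]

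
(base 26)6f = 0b10101011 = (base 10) 171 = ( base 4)2223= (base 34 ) 51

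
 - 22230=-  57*390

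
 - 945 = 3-948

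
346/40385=346/40385 = 0.01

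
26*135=3510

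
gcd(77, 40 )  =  1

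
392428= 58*6766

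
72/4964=18/1241 =0.01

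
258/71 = 258/71 = 3.63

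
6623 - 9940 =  - 3317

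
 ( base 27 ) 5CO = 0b111110011001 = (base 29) 4lk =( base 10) 3993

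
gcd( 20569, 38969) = 1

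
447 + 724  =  1171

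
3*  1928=5784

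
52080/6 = 8680  =  8680.00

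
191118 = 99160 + 91958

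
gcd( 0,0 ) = 0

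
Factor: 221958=2^1*3^2 *11^1*19^1* 59^1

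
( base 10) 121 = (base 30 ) 41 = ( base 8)171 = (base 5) 441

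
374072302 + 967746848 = 1341819150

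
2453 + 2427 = 4880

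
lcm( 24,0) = 0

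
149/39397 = 149/39397 = 0.00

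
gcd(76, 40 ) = 4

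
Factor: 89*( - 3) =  - 3^1*89^1 = -267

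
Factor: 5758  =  2^1*2879^1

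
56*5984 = 335104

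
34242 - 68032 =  - 33790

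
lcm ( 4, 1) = 4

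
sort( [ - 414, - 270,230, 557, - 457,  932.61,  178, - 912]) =[ - 912, - 457, - 414,-270, 178,230, 557,932.61 ]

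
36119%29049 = 7070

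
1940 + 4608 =6548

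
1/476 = 1/476 = 0.00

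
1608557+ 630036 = 2238593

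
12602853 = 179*70407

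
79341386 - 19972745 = 59368641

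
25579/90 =284 + 19/90= 284.21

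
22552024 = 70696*319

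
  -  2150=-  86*25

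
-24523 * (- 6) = 147138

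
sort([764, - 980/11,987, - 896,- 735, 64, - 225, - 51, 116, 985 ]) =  [-896, - 735, - 225, -980/11, - 51,64,116,764,985,987]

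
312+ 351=663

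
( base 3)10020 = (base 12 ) 73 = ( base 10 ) 87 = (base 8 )127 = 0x57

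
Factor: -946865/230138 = -2^( - 1)*5^1*19^1 * 23^( - 1 ) * 5003^ ( - 1)*9967^1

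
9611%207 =89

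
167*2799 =467433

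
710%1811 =710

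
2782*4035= 11225370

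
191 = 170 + 21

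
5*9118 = 45590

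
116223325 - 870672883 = - 754449558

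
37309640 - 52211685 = - 14902045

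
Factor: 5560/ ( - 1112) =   -  5^1 =- 5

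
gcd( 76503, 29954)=1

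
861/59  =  861/59 = 14.59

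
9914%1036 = 590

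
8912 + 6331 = 15243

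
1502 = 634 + 868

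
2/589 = 2/589 = 0.00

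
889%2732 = 889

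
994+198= 1192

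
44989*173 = 7783097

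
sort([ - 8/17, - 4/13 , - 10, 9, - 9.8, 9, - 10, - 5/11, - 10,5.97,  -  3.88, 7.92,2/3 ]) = [ - 10, - 10,  -  10, - 9.8, - 3.88, - 8/17, - 5/11, - 4/13 , 2/3,5.97,7.92,9 , 9 ]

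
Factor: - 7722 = - 2^1*3^3*11^1*13^1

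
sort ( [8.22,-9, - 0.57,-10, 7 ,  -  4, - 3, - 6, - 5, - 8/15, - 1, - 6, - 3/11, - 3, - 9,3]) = [ - 10,- 9, - 9 , - 6, - 6, - 5, - 4, - 3 ,- 3, - 1, - 0.57, - 8/15,-3/11, 3,7, 8.22]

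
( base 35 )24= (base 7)134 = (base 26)2m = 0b1001010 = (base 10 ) 74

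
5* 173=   865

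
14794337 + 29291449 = 44085786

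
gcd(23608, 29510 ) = 5902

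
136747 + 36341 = 173088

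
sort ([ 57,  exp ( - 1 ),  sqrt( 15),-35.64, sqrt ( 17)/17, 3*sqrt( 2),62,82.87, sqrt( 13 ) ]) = [ - 35.64,sqrt( 17) /17,exp ( -1), sqrt( 13 ) , sqrt( 15), 3*sqrt(2 ),57 , 62, 82.87]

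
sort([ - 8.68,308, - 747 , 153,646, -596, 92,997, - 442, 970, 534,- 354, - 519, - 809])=[ - 809, - 747, - 596, - 519, - 442, - 354, - 8.68, 92,153,308,534 , 646,970 , 997 ] 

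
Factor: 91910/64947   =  2^1*3^( - 1)*5^1*7^1*13^1 * 101^1*21649^( - 1)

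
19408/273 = 71 + 25/273= 71.09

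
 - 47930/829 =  - 58 + 152/829 = -  57.82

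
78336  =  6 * 13056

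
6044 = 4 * 1511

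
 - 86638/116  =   - 747 + 7/58=- 746.88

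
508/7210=254/3605 = 0.07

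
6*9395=56370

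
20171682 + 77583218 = 97754900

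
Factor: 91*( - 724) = - 2^2*7^1*13^1*181^1=   -65884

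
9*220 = 1980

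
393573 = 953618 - 560045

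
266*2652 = 705432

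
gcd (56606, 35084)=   2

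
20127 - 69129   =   - 49002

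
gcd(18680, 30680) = 40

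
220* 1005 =221100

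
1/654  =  1/654 = 0.00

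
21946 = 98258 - 76312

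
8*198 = 1584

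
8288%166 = 154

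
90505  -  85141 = 5364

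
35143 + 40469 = 75612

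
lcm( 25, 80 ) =400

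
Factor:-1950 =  - 2^1*3^1 * 5^2*13^1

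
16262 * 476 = 7740712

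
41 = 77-36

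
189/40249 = 189/40249 = 0.00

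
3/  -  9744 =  - 1/3248 = - 0.00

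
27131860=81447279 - 54315419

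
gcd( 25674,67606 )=22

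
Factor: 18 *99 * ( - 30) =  - 53460 = - 2^2*3^5*5^1*11^1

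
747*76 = 56772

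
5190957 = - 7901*(-657 ) 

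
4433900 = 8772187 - 4338287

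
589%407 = 182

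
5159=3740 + 1419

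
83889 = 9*9321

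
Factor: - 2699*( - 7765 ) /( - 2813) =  - 5^1*29^( - 1 )  *97^ ( - 1)*1553^1*2699^1 = - 20957735/2813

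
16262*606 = 9854772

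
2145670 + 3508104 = 5653774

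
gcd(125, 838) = 1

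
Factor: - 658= - 2^1*7^1*47^1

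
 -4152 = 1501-5653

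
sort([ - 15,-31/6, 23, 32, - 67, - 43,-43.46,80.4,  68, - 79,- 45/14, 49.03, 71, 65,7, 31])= [-79,  -  67,-43.46,-43 ,-15,-31/6 , - 45/14, 7,23,31, 32,49.03,  65, 68,71, 80.4] 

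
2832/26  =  108 + 12/13 = 108.92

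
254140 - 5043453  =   - 4789313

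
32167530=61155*526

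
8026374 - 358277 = 7668097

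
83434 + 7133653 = 7217087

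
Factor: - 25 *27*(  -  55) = 3^3*5^3*11^1 = 37125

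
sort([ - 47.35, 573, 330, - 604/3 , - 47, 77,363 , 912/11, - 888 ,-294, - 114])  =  [- 888, - 294, - 604/3, - 114, - 47.35, - 47, 77, 912/11, 330, 363, 573] 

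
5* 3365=16825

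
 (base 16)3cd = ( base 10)973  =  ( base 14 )4D7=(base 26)1BB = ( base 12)691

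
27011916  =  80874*334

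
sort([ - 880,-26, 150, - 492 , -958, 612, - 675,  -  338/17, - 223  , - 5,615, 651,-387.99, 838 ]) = [-958, - 880, -675, -492,  -  387.99,-223,  -  26, - 338/17 , - 5 , 150, 612, 615, 651, 838 ]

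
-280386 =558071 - 838457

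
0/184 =0= 0.00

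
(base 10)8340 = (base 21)IJ3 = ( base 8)20224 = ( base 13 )3A47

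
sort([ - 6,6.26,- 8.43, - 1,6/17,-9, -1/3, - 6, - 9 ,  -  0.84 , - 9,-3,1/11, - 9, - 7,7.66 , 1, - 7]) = [ - 9, - 9,-9,-9, - 8.43, - 7, - 7, - 6, - 6, - 3 , - 1, - 0.84, - 1/3,  1/11, 6/17,1,  6.26, 7.66]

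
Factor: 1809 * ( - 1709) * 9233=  - 3^3*7^1 * 67^1*1319^1*1709^1 = - 28544567373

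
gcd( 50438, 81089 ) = 1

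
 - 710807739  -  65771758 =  - 776579497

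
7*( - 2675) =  - 18725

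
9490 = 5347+4143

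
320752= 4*80188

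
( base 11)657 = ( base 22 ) 1DI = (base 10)788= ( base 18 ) 27e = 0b1100010100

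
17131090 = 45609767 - 28478677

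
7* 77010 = 539070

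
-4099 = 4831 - 8930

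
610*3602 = 2197220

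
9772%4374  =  1024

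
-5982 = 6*( - 997 ) 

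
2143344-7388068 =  - 5244724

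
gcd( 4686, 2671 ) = 1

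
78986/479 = 78986/479 = 164.90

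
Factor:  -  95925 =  - 3^1*5^2*1279^1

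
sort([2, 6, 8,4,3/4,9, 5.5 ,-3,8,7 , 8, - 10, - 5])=[ - 10,-5, - 3, 3/4,2,4,5.5,6,7,8,8,8, 9]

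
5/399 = 5/399 = 0.01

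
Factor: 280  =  2^3*5^1*7^1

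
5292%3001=2291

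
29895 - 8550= 21345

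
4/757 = 4/757 = 0.01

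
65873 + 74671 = 140544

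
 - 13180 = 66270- 79450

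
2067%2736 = 2067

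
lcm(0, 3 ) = 0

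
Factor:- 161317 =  -13^1 *12409^1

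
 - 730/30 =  - 73/3 = - 24.33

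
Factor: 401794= 2^1*79^1*2543^1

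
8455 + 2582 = 11037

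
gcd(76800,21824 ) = 64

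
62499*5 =312495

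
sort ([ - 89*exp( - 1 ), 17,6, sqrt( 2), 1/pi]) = [-89*exp ( - 1 ), 1/pi,sqrt( 2), 6,17 ]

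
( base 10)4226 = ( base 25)6j1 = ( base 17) EAA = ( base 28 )5AQ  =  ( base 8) 10202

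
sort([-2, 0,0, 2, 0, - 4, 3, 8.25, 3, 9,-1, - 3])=[-4, - 3, - 2, - 1, 0, 0,0, 2, 3, 3,8.25, 9]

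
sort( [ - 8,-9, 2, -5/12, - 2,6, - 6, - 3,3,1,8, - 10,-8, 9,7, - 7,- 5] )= [ - 10,- 9, - 8, - 8, - 7,-6, - 5 , - 3,-2, - 5/12, 1, 2,3,6, 7,8,9]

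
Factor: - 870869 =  - 37^1  *  23537^1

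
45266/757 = 45266/757 = 59.80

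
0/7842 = 0 = 0.00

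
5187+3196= 8383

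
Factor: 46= 2^1 * 23^1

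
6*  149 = 894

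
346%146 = 54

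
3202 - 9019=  - 5817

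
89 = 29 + 60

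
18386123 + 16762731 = 35148854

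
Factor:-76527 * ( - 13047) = 998447769= 3^3*11^1 * 773^1*4349^1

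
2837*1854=5259798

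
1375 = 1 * 1375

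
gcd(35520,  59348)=148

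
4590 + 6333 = 10923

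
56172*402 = 22581144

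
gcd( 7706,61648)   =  7706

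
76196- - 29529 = 105725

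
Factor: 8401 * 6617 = 55589417 = 13^1*31^1*271^1*509^1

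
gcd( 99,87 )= 3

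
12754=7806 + 4948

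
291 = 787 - 496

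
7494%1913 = 1755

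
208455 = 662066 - 453611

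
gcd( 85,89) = 1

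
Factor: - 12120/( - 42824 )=15/53  =  3^1*5^1*53^( - 1)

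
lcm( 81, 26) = 2106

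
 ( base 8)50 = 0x28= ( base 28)1c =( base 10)40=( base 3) 1111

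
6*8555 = 51330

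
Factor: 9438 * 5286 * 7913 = 2^2*3^2*11^2 * 13^1* 41^1*193^1*881^1 = 394773777684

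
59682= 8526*7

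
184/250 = 92/125 = 0.74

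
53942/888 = 60 + 331/444 = 60.75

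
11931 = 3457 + 8474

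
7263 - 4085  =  3178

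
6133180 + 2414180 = 8547360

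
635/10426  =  635/10426 = 0.06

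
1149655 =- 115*( - 9997)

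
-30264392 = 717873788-748138180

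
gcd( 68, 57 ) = 1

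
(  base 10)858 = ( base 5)11413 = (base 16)35a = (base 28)12i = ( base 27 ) 14L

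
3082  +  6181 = 9263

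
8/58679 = 8/58679 = 0.00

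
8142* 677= 5512134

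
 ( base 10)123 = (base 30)43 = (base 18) 6F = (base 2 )1111011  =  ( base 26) 4J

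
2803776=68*41232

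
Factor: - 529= - 23^2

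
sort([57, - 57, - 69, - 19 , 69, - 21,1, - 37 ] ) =[ - 69, - 57, -37, - 21, - 19, 1 , 57,69]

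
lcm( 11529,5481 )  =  334341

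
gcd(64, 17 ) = 1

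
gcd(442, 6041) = 1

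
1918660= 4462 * 430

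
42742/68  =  628+19/34 =628.56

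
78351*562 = 44033262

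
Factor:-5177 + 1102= -4075= -5^2*163^1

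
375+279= 654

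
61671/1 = 61671  =  61671.00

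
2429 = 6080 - 3651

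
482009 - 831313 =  - 349304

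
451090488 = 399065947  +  52024541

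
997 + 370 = 1367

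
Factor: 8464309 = 7^2*172741^1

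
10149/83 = 10149/83 = 122.28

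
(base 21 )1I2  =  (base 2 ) 1100110101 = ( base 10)821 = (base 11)687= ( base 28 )119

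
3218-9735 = - 6517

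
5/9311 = 5/9311 = 0.00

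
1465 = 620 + 845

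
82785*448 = 37087680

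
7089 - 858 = 6231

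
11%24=11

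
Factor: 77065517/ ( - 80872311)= - 3^ ( - 1)*13^( - 1 )*2073649^( - 1)*77065517^1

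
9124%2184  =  388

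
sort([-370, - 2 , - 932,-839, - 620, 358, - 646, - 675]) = [ - 932, - 839, - 675, - 646, - 620, - 370, - 2 , 358]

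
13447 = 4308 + 9139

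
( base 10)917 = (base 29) 12i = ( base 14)497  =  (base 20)25H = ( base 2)1110010101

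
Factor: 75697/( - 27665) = -5^(  -  1) * 11^( - 1) * 59^1 * 503^(-1) * 1283^1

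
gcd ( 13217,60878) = 1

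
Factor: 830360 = 2^3*5^1*20759^1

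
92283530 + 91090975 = 183374505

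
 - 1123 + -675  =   -1798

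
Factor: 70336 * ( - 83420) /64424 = - 733428640/8053=   - 2^5*5^1* 7^1*43^1*97^1*157^1*8053^ (  -  1)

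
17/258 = 17/258= 0.07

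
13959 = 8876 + 5083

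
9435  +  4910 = 14345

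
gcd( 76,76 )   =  76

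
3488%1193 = 1102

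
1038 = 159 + 879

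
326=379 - 53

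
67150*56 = 3760400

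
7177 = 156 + 7021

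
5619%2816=2803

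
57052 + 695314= 752366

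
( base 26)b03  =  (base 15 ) 230e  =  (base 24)CLN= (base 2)1110100001111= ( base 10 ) 7439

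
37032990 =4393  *8430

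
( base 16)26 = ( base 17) 24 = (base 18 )22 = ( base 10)38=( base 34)14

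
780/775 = 156/155 = 1.01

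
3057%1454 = 149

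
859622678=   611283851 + 248338827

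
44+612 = 656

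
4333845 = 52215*83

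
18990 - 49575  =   - 30585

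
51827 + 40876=92703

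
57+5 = 62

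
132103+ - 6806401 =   -  6674298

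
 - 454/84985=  - 1 + 84531/84985 = - 0.01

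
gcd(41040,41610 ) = 570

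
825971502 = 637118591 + 188852911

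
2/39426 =1/19713 = 0.00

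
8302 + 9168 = 17470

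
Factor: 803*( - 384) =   -  2^7 * 3^1*11^1*73^1 = - 308352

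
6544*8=52352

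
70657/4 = 70657/4   =  17664.25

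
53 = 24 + 29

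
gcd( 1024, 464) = 16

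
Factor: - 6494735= - 5^1 * 13^1*163^1 * 613^1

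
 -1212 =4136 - 5348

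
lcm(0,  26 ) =0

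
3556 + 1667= 5223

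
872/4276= 218/1069 = 0.20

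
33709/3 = 11236 + 1/3= 11236.33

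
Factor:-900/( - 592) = 2^( - 2)*3^2* 5^2*37^( - 1 ) = 225/148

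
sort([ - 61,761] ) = [ - 61,761 ]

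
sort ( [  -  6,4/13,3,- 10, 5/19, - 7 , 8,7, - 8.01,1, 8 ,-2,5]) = [ - 10, - 8.01, - 7, -6, - 2,5/19,4/13,1, 3,5,7,  8,8]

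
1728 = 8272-6544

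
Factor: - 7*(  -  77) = 7^2 * 11^1 = 539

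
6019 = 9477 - 3458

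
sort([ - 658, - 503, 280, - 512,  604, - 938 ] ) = [ - 938, - 658,- 512, - 503 , 280, 604]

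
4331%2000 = 331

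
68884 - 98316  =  - 29432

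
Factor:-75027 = - 3^1*89^1*281^1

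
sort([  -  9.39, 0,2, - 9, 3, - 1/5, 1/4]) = [ - 9.39 , - 9, - 1/5,0, 1/4, 2, 3] 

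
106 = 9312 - 9206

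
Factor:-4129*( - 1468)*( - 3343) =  -2^2*367^1*3343^1*4129^1  =  -  20263166596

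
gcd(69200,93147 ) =1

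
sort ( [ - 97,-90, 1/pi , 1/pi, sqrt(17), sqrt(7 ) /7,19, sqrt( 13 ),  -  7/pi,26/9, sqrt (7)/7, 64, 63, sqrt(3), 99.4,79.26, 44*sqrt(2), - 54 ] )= [ - 97,-90, - 54, - 7/pi, 1/pi, 1/pi,sqrt( 7)/7, sqrt ( 7 ) /7, sqrt (3) , 26/9, sqrt ( 13 ),sqrt( 17 ),19, 44 *sqrt( 2 ),63, 64, 79.26,  99.4 ] 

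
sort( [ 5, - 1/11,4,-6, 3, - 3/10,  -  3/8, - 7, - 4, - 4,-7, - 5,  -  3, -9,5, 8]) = [ - 9 , - 7 , - 7, - 6, - 5, - 4,-4, - 3, -3/8,-3/10, - 1/11,3,4, 5,5,8]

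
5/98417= 5/98417 = 0.00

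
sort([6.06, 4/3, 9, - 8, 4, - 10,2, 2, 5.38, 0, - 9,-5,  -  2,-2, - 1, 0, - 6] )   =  [-10, - 9, - 8, - 6 ,-5, - 2,-2 , - 1,0,0, 4/3, 2, 2,4,5.38, 6.06 , 9 ]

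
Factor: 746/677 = 2^1*373^1*677^ (  -  1 )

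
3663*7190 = 26336970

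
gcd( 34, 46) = 2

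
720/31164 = 60/2597  =  0.02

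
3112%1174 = 764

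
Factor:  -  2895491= - 17^2*43^1*233^1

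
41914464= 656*63894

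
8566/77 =8566/77= 111.25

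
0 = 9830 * 0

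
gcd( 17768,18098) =2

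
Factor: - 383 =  - 383^1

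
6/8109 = 2/2703 =0.00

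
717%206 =99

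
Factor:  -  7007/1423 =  - 7^2*11^1*13^1*1423^(  -  1) 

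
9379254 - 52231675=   -  42852421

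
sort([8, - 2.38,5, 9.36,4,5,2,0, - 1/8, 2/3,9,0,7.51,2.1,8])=[ - 2.38, - 1/8,0,  0, 2/3,  2,2.1,4,5,5,7.51,8,8, 9, 9.36]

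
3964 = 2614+1350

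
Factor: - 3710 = -2^1*5^1*7^1*53^1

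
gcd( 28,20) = 4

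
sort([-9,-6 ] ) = [ - 9,  -  6 ] 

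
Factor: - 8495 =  - 5^1* 1699^1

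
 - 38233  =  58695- 96928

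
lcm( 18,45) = 90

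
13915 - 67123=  - 53208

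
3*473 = 1419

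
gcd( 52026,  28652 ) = 754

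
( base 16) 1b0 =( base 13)273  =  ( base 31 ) dt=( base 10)432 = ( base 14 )22c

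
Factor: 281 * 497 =7^1 *71^1*281^1 = 139657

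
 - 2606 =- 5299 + 2693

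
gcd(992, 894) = 2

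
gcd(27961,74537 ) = 1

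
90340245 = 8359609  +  81980636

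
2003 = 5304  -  3301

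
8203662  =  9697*846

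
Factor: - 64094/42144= - 73/48= - 2^( - 4 )*3^( - 1 ) * 73^1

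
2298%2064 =234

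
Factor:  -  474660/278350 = -162/95 = - 2^1 * 3^4*5^(  -  1) * 19^( - 1)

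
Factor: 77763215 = 5^1*67^1*232129^1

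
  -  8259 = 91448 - 99707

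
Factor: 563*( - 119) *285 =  - 19094145  =  - 3^1*5^1* 7^1*17^1*19^1*563^1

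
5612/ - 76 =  - 1403/19 = - 73.84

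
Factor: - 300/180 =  - 3^ ( - 1) * 5^1= - 5/3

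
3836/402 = 9 + 109/201  =  9.54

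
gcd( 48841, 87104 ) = 1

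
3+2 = 5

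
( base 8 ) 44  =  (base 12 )30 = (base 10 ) 36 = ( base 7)51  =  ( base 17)22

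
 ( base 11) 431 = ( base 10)518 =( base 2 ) 1000000110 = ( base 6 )2222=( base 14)290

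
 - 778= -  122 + -656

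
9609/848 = 11 + 281/848 = 11.33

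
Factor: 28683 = 3^2*3187^1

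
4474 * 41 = 183434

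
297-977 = -680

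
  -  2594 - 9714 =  - 12308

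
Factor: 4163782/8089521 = 2^1*3^ (-1)*7^1*11^(- 1) * 23^1  *29^ (- 1 )*67^1*79^( - 1 )*107^( - 1) * 193^1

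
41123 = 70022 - 28899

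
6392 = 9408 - 3016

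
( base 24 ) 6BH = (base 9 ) 5112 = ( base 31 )3rh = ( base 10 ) 3737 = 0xE99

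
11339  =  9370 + 1969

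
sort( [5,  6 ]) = [5, 6]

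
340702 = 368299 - 27597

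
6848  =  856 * 8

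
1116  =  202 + 914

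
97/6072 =97/6072 = 0.02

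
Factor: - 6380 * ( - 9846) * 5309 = 2^3*3^2*5^1* 11^1*29^1*547^1*5309^1 = 333498001320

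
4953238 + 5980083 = 10933321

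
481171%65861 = 20144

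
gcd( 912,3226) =2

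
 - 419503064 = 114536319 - 534039383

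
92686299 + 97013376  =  189699675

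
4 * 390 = 1560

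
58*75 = 4350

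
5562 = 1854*3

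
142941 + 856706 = 999647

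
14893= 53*281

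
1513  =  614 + 899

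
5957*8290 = 49383530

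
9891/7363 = 1 + 2528/7363 = 1.34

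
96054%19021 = 949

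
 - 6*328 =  - 1968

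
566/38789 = 566/38789   =  0.01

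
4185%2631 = 1554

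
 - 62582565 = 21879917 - 84462482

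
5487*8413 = 46162131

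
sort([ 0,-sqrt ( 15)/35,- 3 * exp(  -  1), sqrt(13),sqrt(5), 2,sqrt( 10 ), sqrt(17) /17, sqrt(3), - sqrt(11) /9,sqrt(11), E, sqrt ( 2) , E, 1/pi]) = [ - 3*exp( - 1 ), - sqrt (11) /9,-sqrt( 15 )/35,0 , sqrt( 17)/17, 1/pi, sqrt( 2),sqrt(3 ), 2, sqrt(5),E , E,sqrt ( 10 ), sqrt( 11), sqrt(13) ] 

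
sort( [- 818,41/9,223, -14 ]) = [-818, - 14, 41/9, 223 ]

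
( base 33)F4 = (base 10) 499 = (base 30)gj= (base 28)hn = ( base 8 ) 763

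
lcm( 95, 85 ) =1615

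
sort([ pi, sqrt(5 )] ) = [sqrt( 5),pi ]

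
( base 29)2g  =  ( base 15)4e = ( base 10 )74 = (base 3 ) 2202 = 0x4a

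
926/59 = 15 + 41/59=15.69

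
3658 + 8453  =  12111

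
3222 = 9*358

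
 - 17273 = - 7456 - 9817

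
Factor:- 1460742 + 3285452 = 2^1*5^1*182471^1 = 1824710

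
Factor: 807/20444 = 3/76= 2^( - 2) * 3^1*19^ (  -  1) 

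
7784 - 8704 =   -  920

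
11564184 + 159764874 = 171329058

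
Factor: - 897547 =-7^1*128221^1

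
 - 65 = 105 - 170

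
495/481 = 495/481 = 1.03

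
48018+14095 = 62113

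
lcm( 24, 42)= 168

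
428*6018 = 2575704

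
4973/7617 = 4973/7617 = 0.65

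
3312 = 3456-144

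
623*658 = 409934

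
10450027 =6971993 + 3478034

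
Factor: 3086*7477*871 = 20097473162 = 2^1*13^1*67^1*1543^1*7477^1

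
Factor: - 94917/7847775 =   -  31639/2615925 = - 3^(- 1)*5^ ( - 2) * 13^( - 1)  *  29^1 * 1091^1*2683^( - 1)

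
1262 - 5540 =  - 4278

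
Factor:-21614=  - 2^1 * 101^1*107^1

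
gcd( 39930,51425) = 605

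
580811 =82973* 7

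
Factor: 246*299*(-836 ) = -61491144 = - 2^3*3^1*11^1*13^1*19^1 *23^1*41^1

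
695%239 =217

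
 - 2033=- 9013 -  - 6980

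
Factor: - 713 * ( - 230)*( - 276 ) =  - 45261240= - 2^3*3^1*5^1*23^3*31^1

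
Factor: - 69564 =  - 2^2*3^1*11^1 * 17^1 * 31^1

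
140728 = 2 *70364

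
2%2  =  0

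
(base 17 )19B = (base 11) 382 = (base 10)453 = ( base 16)1C5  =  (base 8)705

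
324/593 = 324/593 = 0.55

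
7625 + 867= 8492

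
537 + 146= 683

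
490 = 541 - 51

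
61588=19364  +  42224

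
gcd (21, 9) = 3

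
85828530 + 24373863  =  110202393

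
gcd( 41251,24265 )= 1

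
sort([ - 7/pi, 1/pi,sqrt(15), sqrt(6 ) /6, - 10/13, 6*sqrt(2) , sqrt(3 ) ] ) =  [ - 7/pi, - 10/13, 1/pi, sqrt(6) /6 , sqrt(3) , sqrt(15 ) , 6*sqrt(2)]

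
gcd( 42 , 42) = 42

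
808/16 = 50 + 1/2 = 50.50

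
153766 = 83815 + 69951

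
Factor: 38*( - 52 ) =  - 2^3*13^1 * 19^1 = - 1976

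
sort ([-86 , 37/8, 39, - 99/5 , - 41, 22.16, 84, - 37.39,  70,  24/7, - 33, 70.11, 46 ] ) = [ - 86, - 41,-37.39, - 33, - 99/5, 24/7 , 37/8, 22.16 , 39,46, 70,70.11, 84]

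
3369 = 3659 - 290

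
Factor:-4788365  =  -5^1*239^1*4007^1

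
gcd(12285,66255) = 105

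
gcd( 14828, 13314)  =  2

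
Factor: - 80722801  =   - 23^1*3509687^1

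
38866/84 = 19433/42 =462.69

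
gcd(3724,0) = 3724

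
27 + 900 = 927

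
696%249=198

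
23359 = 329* 71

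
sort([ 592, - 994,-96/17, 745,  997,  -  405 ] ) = [  -  994,-405,-96/17, 592, 745 , 997] 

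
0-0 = 0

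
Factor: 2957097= 3^1*11^1*13^1*61^1* 113^1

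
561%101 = 56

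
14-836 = -822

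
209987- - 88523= 298510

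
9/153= 1/17 = 0.06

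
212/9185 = 212/9185  =  0.02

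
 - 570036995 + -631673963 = -1201710958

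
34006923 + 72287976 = 106294899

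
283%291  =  283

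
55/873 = 55/873 = 0.06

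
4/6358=2/3179 =0.00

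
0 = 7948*0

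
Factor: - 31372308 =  - 2^2*3^2 * 11^1  *227^1*  349^1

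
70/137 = 70/137=0.51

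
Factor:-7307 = -7307^1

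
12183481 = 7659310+4524171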